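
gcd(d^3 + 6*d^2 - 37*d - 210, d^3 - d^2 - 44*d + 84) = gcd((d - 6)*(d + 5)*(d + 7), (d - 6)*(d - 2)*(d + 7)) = d^2 + d - 42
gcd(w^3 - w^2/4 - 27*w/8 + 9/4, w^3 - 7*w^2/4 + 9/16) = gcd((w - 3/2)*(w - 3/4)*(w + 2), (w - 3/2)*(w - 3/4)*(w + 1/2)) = w^2 - 9*w/4 + 9/8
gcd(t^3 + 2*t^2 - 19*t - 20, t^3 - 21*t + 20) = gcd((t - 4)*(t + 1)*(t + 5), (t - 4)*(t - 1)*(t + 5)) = t^2 + t - 20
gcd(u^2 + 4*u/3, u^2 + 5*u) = u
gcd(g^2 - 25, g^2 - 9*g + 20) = g - 5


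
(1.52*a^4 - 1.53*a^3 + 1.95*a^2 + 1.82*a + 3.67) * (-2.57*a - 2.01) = -3.9064*a^5 + 0.8769*a^4 - 1.9362*a^3 - 8.5969*a^2 - 13.0901*a - 7.3767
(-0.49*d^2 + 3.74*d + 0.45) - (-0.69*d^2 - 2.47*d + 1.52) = 0.2*d^2 + 6.21*d - 1.07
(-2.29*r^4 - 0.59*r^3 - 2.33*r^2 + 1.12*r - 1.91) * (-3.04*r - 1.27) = 6.9616*r^5 + 4.7019*r^4 + 7.8325*r^3 - 0.4457*r^2 + 4.384*r + 2.4257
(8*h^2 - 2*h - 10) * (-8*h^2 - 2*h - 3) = -64*h^4 + 60*h^2 + 26*h + 30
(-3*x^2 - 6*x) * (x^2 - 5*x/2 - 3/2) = -3*x^4 + 3*x^3/2 + 39*x^2/2 + 9*x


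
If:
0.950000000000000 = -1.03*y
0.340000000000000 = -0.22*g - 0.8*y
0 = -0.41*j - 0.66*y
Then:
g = 1.81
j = 1.48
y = -0.92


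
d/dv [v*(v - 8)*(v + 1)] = 3*v^2 - 14*v - 8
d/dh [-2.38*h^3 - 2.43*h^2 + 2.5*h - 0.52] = -7.14*h^2 - 4.86*h + 2.5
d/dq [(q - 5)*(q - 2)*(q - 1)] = 3*q^2 - 16*q + 17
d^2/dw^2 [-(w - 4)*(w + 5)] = -2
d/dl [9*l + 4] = 9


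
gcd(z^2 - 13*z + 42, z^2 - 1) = 1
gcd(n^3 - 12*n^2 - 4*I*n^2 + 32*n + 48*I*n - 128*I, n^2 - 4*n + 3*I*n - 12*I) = n - 4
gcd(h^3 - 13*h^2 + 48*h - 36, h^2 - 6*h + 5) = h - 1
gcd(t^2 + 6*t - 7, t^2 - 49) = t + 7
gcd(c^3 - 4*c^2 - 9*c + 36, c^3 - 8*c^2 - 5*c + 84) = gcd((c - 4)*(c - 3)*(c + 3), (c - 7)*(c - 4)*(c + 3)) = c^2 - c - 12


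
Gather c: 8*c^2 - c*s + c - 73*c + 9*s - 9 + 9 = 8*c^2 + c*(-s - 72) + 9*s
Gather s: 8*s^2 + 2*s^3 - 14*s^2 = 2*s^3 - 6*s^2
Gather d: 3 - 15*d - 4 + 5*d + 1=-10*d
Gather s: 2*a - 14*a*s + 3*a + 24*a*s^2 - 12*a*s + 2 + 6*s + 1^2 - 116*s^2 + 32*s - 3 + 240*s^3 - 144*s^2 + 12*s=5*a + 240*s^3 + s^2*(24*a - 260) + s*(50 - 26*a)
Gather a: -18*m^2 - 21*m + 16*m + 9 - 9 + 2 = -18*m^2 - 5*m + 2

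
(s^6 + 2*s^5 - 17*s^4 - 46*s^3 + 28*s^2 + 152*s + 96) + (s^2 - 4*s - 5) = s^6 + 2*s^5 - 17*s^4 - 46*s^3 + 29*s^2 + 148*s + 91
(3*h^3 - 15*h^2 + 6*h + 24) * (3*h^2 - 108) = 9*h^5 - 45*h^4 - 306*h^3 + 1692*h^2 - 648*h - 2592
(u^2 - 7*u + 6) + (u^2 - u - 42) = 2*u^2 - 8*u - 36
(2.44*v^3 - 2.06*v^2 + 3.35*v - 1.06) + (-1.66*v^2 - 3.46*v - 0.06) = 2.44*v^3 - 3.72*v^2 - 0.11*v - 1.12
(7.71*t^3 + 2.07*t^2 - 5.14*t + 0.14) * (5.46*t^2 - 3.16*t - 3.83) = 42.0966*t^5 - 13.0614*t^4 - 64.1349*t^3 + 9.0787*t^2 + 19.2438*t - 0.5362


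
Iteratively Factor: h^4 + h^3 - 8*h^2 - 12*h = (h - 3)*(h^3 + 4*h^2 + 4*h) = (h - 3)*(h + 2)*(h^2 + 2*h) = (h - 3)*(h + 2)^2*(h)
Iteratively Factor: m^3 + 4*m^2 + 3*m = (m)*(m^2 + 4*m + 3) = m*(m + 3)*(m + 1)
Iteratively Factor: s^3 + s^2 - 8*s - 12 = (s + 2)*(s^2 - s - 6) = (s - 3)*(s + 2)*(s + 2)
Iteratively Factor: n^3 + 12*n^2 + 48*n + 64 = (n + 4)*(n^2 + 8*n + 16) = (n + 4)^2*(n + 4)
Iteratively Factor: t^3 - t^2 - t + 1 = (t - 1)*(t^2 - 1) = (t - 1)*(t + 1)*(t - 1)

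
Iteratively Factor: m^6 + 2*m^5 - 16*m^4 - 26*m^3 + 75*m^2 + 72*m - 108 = (m + 3)*(m^5 - m^4 - 13*m^3 + 13*m^2 + 36*m - 36) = (m - 2)*(m + 3)*(m^4 + m^3 - 11*m^2 - 9*m + 18) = (m - 2)*(m + 2)*(m + 3)*(m^3 - m^2 - 9*m + 9) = (m - 2)*(m + 2)*(m + 3)^2*(m^2 - 4*m + 3) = (m - 2)*(m - 1)*(m + 2)*(m + 3)^2*(m - 3)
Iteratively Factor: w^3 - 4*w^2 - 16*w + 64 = (w - 4)*(w^2 - 16) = (w - 4)*(w + 4)*(w - 4)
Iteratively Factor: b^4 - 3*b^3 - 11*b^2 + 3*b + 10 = (b + 1)*(b^3 - 4*b^2 - 7*b + 10) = (b + 1)*(b + 2)*(b^2 - 6*b + 5) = (b - 5)*(b + 1)*(b + 2)*(b - 1)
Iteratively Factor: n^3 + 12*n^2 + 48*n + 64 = (n + 4)*(n^2 + 8*n + 16) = (n + 4)^2*(n + 4)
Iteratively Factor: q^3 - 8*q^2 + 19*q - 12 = (q - 3)*(q^2 - 5*q + 4) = (q - 4)*(q - 3)*(q - 1)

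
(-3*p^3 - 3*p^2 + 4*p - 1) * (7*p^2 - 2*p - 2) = -21*p^5 - 15*p^4 + 40*p^3 - 9*p^2 - 6*p + 2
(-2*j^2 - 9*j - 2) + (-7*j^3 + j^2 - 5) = -7*j^3 - j^2 - 9*j - 7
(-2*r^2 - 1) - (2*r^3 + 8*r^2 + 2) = -2*r^3 - 10*r^2 - 3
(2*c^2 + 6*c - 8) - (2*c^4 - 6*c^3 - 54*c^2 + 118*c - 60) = -2*c^4 + 6*c^3 + 56*c^2 - 112*c + 52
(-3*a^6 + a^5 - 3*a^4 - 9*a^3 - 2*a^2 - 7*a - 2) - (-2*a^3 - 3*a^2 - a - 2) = -3*a^6 + a^5 - 3*a^4 - 7*a^3 + a^2 - 6*a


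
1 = 1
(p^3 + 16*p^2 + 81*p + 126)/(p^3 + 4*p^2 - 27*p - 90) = (p + 7)/(p - 5)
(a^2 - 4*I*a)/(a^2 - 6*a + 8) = a*(a - 4*I)/(a^2 - 6*a + 8)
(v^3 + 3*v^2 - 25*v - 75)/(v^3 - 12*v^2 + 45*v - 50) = (v^2 + 8*v + 15)/(v^2 - 7*v + 10)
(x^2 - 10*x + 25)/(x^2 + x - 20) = (x^2 - 10*x + 25)/(x^2 + x - 20)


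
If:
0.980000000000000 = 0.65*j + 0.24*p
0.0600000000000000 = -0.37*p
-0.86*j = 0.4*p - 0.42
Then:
No Solution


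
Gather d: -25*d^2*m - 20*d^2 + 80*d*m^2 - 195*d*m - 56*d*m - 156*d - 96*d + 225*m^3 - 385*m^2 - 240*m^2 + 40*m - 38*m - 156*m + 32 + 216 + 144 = d^2*(-25*m - 20) + d*(80*m^2 - 251*m - 252) + 225*m^3 - 625*m^2 - 154*m + 392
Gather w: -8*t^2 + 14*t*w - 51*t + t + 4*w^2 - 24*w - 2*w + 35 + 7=-8*t^2 - 50*t + 4*w^2 + w*(14*t - 26) + 42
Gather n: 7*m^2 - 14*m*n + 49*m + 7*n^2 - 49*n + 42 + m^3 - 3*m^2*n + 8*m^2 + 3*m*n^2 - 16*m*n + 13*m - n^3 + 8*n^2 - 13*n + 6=m^3 + 15*m^2 + 62*m - n^3 + n^2*(3*m + 15) + n*(-3*m^2 - 30*m - 62) + 48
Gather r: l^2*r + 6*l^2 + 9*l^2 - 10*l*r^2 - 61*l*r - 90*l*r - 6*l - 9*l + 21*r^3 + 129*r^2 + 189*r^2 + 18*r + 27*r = 15*l^2 - 15*l + 21*r^3 + r^2*(318 - 10*l) + r*(l^2 - 151*l + 45)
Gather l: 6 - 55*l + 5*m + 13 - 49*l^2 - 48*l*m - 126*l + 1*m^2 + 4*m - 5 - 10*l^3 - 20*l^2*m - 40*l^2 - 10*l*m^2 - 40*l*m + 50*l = -10*l^3 + l^2*(-20*m - 89) + l*(-10*m^2 - 88*m - 131) + m^2 + 9*m + 14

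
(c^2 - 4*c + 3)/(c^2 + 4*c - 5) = (c - 3)/(c + 5)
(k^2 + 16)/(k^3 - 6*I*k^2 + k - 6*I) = (k^2 + 16)/(k^3 - 6*I*k^2 + k - 6*I)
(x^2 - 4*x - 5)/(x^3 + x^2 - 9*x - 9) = (x - 5)/(x^2 - 9)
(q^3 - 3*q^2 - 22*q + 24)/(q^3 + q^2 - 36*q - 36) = (q^2 + 3*q - 4)/(q^2 + 7*q + 6)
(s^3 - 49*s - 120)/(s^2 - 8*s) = s + 8 + 15/s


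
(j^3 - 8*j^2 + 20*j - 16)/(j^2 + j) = (j^3 - 8*j^2 + 20*j - 16)/(j*(j + 1))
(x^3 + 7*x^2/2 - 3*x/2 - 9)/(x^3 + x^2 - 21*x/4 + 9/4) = 2*(x + 2)/(2*x - 1)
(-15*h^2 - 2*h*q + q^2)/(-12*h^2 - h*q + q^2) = (-5*h + q)/(-4*h + q)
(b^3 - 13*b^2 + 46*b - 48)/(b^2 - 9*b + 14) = (b^2 - 11*b + 24)/(b - 7)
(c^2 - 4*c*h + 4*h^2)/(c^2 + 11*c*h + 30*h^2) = (c^2 - 4*c*h + 4*h^2)/(c^2 + 11*c*h + 30*h^2)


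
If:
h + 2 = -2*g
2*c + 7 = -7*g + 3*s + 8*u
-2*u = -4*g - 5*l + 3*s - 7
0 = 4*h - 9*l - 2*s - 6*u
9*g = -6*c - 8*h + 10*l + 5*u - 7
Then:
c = 79*u/1504 - 31/1504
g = 411*u/752 - 523/752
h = -411*u/376 - 229/376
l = -40*u/47 - 20/47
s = 131/188 - 255*u/188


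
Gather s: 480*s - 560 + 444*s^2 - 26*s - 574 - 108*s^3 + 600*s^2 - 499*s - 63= -108*s^3 + 1044*s^2 - 45*s - 1197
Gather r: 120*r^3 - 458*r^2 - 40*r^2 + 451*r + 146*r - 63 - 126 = 120*r^3 - 498*r^2 + 597*r - 189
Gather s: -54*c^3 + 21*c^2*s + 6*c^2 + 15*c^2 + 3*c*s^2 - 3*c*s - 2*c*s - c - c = -54*c^3 + 21*c^2 + 3*c*s^2 - 2*c + s*(21*c^2 - 5*c)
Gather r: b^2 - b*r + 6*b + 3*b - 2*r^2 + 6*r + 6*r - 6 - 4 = b^2 + 9*b - 2*r^2 + r*(12 - b) - 10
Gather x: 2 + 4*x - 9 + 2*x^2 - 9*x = 2*x^2 - 5*x - 7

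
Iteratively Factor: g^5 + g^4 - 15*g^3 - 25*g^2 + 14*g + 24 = (g + 2)*(g^4 - g^3 - 13*g^2 + g + 12) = (g - 4)*(g + 2)*(g^3 + 3*g^2 - g - 3) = (g - 4)*(g + 2)*(g + 3)*(g^2 - 1) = (g - 4)*(g + 1)*(g + 2)*(g + 3)*(g - 1)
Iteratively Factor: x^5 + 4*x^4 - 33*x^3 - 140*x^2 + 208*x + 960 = (x + 4)*(x^4 - 33*x^2 - 8*x + 240) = (x + 4)^2*(x^3 - 4*x^2 - 17*x + 60) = (x - 5)*(x + 4)^2*(x^2 + x - 12) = (x - 5)*(x + 4)^3*(x - 3)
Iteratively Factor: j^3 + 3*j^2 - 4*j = (j)*(j^2 + 3*j - 4) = j*(j + 4)*(j - 1)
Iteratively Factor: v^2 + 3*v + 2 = (v + 1)*(v + 2)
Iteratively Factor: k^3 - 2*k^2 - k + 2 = (k - 2)*(k^2 - 1) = (k - 2)*(k - 1)*(k + 1)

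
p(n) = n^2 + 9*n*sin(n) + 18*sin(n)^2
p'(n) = 9*n*cos(n) + 2*n + 36*sin(n)*cos(n) + 9*sin(n)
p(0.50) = 6.54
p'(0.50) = 24.41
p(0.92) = 18.83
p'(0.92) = 31.37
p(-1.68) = 35.64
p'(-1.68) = -6.76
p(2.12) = 33.86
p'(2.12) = -14.07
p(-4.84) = -2.07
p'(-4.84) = -1.75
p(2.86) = 16.72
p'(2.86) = -26.12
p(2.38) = 29.02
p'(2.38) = -22.51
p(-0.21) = 1.22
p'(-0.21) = -11.48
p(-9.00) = 117.44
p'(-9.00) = 65.61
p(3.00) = 13.17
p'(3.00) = -24.49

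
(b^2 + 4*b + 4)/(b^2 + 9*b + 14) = (b + 2)/(b + 7)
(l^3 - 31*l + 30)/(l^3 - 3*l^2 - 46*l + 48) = (l - 5)/(l - 8)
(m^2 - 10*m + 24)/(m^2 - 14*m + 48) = (m - 4)/(m - 8)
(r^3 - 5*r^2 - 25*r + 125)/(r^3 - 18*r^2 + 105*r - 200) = (r + 5)/(r - 8)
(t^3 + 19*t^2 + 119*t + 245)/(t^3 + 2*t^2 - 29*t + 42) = (t^2 + 12*t + 35)/(t^2 - 5*t + 6)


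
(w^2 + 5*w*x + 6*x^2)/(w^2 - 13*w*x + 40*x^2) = (w^2 + 5*w*x + 6*x^2)/(w^2 - 13*w*x + 40*x^2)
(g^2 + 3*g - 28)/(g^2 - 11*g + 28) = (g + 7)/(g - 7)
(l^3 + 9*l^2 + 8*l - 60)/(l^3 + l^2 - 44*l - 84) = (l^2 + 3*l - 10)/(l^2 - 5*l - 14)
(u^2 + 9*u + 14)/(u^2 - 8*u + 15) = (u^2 + 9*u + 14)/(u^2 - 8*u + 15)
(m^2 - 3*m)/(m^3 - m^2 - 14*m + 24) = m/(m^2 + 2*m - 8)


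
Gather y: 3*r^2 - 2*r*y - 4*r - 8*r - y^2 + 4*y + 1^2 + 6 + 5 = 3*r^2 - 12*r - y^2 + y*(4 - 2*r) + 12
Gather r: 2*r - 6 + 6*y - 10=2*r + 6*y - 16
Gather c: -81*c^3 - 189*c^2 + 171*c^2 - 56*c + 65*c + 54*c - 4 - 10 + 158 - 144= -81*c^3 - 18*c^2 + 63*c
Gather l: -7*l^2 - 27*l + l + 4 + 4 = -7*l^2 - 26*l + 8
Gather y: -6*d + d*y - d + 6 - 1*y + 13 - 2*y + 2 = -7*d + y*(d - 3) + 21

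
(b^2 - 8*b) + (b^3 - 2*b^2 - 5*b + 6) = b^3 - b^2 - 13*b + 6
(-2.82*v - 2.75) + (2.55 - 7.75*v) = -10.57*v - 0.2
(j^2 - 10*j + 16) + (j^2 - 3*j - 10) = 2*j^2 - 13*j + 6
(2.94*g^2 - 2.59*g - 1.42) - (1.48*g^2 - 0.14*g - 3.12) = 1.46*g^2 - 2.45*g + 1.7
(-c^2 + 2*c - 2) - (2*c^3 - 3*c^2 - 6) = -2*c^3 + 2*c^2 + 2*c + 4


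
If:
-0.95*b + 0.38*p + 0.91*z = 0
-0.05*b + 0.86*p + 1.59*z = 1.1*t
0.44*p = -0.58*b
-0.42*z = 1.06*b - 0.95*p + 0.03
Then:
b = -0.01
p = 0.01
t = -0.01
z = -0.02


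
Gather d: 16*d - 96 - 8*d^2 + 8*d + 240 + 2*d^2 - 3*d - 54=-6*d^2 + 21*d + 90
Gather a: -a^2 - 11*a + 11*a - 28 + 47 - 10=9 - a^2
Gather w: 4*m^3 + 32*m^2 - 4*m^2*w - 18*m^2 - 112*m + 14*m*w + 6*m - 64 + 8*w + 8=4*m^3 + 14*m^2 - 106*m + w*(-4*m^2 + 14*m + 8) - 56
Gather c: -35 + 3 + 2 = -30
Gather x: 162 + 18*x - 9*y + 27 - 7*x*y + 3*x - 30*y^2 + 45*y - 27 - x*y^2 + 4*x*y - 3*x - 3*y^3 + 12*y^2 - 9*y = x*(-y^2 - 3*y + 18) - 3*y^3 - 18*y^2 + 27*y + 162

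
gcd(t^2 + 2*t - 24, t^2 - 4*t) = t - 4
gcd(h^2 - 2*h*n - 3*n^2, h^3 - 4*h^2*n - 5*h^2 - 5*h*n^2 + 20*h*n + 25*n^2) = h + n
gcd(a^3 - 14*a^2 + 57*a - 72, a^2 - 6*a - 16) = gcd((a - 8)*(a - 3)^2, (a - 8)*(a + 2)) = a - 8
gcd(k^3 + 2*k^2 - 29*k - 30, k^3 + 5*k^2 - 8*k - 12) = k^2 + 7*k + 6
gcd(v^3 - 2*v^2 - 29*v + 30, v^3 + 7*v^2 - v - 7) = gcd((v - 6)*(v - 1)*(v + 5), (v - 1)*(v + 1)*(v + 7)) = v - 1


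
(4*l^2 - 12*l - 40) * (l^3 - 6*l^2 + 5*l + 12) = 4*l^5 - 36*l^4 + 52*l^3 + 228*l^2 - 344*l - 480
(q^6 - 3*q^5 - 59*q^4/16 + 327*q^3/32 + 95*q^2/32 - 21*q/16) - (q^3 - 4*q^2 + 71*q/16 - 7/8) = q^6 - 3*q^5 - 59*q^4/16 + 295*q^3/32 + 223*q^2/32 - 23*q/4 + 7/8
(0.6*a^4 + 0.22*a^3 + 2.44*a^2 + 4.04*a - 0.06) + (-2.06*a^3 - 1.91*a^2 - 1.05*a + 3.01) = 0.6*a^4 - 1.84*a^3 + 0.53*a^2 + 2.99*a + 2.95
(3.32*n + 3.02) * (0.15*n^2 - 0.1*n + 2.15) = 0.498*n^3 + 0.121*n^2 + 6.836*n + 6.493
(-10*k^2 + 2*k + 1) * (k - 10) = -10*k^3 + 102*k^2 - 19*k - 10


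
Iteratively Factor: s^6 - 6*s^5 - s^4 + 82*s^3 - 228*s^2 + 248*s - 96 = (s - 2)*(s^5 - 4*s^4 - 9*s^3 + 64*s^2 - 100*s + 48) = (s - 2)^2*(s^4 - 2*s^3 - 13*s^2 + 38*s - 24) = (s - 2)^2*(s - 1)*(s^3 - s^2 - 14*s + 24) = (s - 3)*(s - 2)^2*(s - 1)*(s^2 + 2*s - 8) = (s - 3)*(s - 2)^3*(s - 1)*(s + 4)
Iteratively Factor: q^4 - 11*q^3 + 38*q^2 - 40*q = (q - 4)*(q^3 - 7*q^2 + 10*q) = (q - 5)*(q - 4)*(q^2 - 2*q) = q*(q - 5)*(q - 4)*(q - 2)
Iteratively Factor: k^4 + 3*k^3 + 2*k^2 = (k + 2)*(k^3 + k^2) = (k + 1)*(k + 2)*(k^2) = k*(k + 1)*(k + 2)*(k)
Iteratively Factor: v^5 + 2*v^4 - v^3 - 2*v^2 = (v)*(v^4 + 2*v^3 - v^2 - 2*v) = v*(v - 1)*(v^3 + 3*v^2 + 2*v) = v*(v - 1)*(v + 2)*(v^2 + v) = v*(v - 1)*(v + 1)*(v + 2)*(v)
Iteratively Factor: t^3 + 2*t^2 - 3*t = (t)*(t^2 + 2*t - 3) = t*(t + 3)*(t - 1)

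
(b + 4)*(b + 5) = b^2 + 9*b + 20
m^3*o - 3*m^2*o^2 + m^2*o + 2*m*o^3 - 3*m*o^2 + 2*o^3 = (m - 2*o)*(m - o)*(m*o + o)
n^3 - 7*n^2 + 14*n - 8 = (n - 4)*(n - 2)*(n - 1)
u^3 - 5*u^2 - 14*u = u*(u - 7)*(u + 2)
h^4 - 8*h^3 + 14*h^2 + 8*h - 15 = (h - 5)*(h - 3)*(h - 1)*(h + 1)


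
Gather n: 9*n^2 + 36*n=9*n^2 + 36*n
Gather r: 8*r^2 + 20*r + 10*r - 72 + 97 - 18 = 8*r^2 + 30*r + 7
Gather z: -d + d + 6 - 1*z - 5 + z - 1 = 0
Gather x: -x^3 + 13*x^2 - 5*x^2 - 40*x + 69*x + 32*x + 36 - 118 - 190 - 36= -x^3 + 8*x^2 + 61*x - 308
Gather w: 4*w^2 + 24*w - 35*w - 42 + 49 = 4*w^2 - 11*w + 7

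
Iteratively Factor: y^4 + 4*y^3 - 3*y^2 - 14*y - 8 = (y + 1)*(y^3 + 3*y^2 - 6*y - 8) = (y - 2)*(y + 1)*(y^2 + 5*y + 4) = (y - 2)*(y + 1)*(y + 4)*(y + 1)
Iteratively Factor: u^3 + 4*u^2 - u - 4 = (u + 1)*(u^2 + 3*u - 4) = (u - 1)*(u + 1)*(u + 4)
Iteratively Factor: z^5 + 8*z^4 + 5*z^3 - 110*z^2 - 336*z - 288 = (z + 4)*(z^4 + 4*z^3 - 11*z^2 - 66*z - 72) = (z + 3)*(z + 4)*(z^3 + z^2 - 14*z - 24) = (z - 4)*(z + 3)*(z + 4)*(z^2 + 5*z + 6) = (z - 4)*(z + 2)*(z + 3)*(z + 4)*(z + 3)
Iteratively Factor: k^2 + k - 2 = (k - 1)*(k + 2)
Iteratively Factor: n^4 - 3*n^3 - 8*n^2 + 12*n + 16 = (n - 4)*(n^3 + n^2 - 4*n - 4) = (n - 4)*(n + 2)*(n^2 - n - 2) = (n - 4)*(n - 2)*(n + 2)*(n + 1)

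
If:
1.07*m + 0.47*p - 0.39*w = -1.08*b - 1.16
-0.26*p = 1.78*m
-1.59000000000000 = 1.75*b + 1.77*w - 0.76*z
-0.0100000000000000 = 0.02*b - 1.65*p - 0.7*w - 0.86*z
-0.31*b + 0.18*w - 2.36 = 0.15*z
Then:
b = -3.59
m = -0.92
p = 6.29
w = -1.90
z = -10.60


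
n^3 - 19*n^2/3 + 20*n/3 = n*(n - 5)*(n - 4/3)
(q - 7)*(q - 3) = q^2 - 10*q + 21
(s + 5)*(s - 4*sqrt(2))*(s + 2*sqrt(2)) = s^3 - 2*sqrt(2)*s^2 + 5*s^2 - 16*s - 10*sqrt(2)*s - 80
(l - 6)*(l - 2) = l^2 - 8*l + 12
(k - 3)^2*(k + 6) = k^3 - 27*k + 54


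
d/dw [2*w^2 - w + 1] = 4*w - 1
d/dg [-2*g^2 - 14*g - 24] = -4*g - 14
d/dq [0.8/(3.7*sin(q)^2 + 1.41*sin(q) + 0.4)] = -(5.92*sin(q) + 1.128)*cos(q)/(3.7*sin(q)^2 + 1.41*sin(q) + 0.4)^2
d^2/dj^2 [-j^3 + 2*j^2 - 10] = 4 - 6*j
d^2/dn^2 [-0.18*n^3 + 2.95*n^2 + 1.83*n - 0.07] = 5.9 - 1.08*n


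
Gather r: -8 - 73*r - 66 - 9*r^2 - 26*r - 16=-9*r^2 - 99*r - 90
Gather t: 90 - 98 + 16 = 8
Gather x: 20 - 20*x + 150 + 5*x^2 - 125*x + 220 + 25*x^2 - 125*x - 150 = 30*x^2 - 270*x + 240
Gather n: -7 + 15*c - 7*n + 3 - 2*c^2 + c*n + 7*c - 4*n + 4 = -2*c^2 + 22*c + n*(c - 11)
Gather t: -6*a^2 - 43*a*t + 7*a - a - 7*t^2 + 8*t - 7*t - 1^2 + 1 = -6*a^2 + 6*a - 7*t^2 + t*(1 - 43*a)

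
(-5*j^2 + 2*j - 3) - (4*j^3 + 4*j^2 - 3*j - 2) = -4*j^3 - 9*j^2 + 5*j - 1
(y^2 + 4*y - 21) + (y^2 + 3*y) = 2*y^2 + 7*y - 21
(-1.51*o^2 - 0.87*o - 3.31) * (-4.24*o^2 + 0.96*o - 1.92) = 6.4024*o^4 + 2.2392*o^3 + 16.0984*o^2 - 1.5072*o + 6.3552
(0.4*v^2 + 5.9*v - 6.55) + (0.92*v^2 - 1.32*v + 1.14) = 1.32*v^2 + 4.58*v - 5.41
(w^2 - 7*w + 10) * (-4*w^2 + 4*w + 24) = -4*w^4 + 32*w^3 - 44*w^2 - 128*w + 240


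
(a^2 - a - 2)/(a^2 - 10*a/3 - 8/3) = 3*(-a^2 + a + 2)/(-3*a^2 + 10*a + 8)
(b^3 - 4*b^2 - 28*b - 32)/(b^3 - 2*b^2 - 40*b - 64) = (b + 2)/(b + 4)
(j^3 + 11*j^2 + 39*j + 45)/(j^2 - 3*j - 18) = (j^2 + 8*j + 15)/(j - 6)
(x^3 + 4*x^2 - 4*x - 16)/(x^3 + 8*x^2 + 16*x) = (x^2 - 4)/(x*(x + 4))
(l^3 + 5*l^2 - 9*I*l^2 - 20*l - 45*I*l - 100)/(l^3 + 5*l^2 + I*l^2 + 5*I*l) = (l^2 - 9*I*l - 20)/(l*(l + I))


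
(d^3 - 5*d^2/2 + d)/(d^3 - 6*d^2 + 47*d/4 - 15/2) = 2*d*(2*d - 1)/(4*d^2 - 16*d + 15)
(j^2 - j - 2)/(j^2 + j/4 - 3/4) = 4*(j - 2)/(4*j - 3)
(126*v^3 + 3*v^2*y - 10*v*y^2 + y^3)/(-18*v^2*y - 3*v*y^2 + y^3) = (-7*v + y)/y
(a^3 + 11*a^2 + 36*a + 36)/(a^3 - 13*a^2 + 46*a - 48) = (a^3 + 11*a^2 + 36*a + 36)/(a^3 - 13*a^2 + 46*a - 48)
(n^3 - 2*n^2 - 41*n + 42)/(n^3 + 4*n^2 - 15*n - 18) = (n^2 - 8*n + 7)/(n^2 - 2*n - 3)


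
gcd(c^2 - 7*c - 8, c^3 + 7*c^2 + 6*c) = c + 1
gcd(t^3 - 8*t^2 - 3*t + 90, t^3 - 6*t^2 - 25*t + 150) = t^2 - 11*t + 30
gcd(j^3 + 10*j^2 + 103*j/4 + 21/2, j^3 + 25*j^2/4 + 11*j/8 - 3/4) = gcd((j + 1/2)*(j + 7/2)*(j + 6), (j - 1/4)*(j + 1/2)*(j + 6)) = j^2 + 13*j/2 + 3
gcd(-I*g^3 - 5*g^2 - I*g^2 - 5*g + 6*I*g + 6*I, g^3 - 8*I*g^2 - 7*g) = 1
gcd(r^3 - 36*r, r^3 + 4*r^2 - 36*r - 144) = r^2 - 36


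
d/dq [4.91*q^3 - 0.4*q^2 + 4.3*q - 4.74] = 14.73*q^2 - 0.8*q + 4.3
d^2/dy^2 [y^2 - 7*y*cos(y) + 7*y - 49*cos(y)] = 7*y*cos(y) + 14*sin(y) + 49*cos(y) + 2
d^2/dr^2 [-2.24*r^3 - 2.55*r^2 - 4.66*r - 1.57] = -13.44*r - 5.1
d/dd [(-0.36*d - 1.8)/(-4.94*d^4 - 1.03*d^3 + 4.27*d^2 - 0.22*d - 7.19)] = (-5.3352*d^4 - 36.3096*d^3 - 4.0248*d^2 + 15.372*d + 2.1924)/(24.4036*d^8 + 10.1764*d^7 - 41.1267*d^6 - 6.6226*d^5 + 89.7233*d^4 + 12.9326*d^3 - 61.3542*d^2 + 3.1636*d + 51.6961)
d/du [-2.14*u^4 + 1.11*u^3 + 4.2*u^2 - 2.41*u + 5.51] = -8.56*u^3 + 3.33*u^2 + 8.4*u - 2.41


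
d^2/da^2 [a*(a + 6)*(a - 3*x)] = 6*a - 6*x + 12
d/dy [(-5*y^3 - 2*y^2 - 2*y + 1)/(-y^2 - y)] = (5*y^4 + 10*y^3 + 2*y + 1)/(y^2*(y^2 + 2*y + 1))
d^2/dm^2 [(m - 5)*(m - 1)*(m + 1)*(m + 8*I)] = 12*m^2 + m*(-30 + 48*I) - 2 - 80*I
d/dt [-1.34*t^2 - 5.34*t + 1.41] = -2.68*t - 5.34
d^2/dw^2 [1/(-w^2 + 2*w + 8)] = 2*(-w^2 + 2*w + 4*(w - 1)^2 + 8)/(-w^2 + 2*w + 8)^3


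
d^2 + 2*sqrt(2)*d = d*(d + 2*sqrt(2))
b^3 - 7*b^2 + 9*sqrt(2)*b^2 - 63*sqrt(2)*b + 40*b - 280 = (b - 7)*(b + 4*sqrt(2))*(b + 5*sqrt(2))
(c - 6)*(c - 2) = c^2 - 8*c + 12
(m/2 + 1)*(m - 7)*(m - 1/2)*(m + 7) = m^4/2 + 3*m^3/4 - 25*m^2 - 147*m/4 + 49/2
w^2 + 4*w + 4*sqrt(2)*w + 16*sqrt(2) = (w + 4)*(w + 4*sqrt(2))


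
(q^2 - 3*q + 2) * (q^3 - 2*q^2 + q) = q^5 - 5*q^4 + 9*q^3 - 7*q^2 + 2*q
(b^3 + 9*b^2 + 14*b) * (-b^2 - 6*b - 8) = -b^5 - 15*b^4 - 76*b^3 - 156*b^2 - 112*b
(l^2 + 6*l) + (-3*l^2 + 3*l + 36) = -2*l^2 + 9*l + 36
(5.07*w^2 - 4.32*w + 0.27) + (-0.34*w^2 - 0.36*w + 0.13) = 4.73*w^2 - 4.68*w + 0.4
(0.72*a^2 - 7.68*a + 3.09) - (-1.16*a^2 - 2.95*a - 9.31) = 1.88*a^2 - 4.73*a + 12.4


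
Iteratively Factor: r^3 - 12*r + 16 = (r - 2)*(r^2 + 2*r - 8) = (r - 2)^2*(r + 4)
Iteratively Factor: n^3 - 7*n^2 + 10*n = (n - 2)*(n^2 - 5*n) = n*(n - 2)*(n - 5)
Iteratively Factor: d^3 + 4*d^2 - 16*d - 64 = (d + 4)*(d^2 - 16) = (d + 4)^2*(d - 4)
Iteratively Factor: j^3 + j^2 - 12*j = (j - 3)*(j^2 + 4*j) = j*(j - 3)*(j + 4)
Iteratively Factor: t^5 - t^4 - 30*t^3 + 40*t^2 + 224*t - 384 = (t + 4)*(t^4 - 5*t^3 - 10*t^2 + 80*t - 96) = (t + 4)^2*(t^3 - 9*t^2 + 26*t - 24) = (t - 2)*(t + 4)^2*(t^2 - 7*t + 12) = (t - 3)*(t - 2)*(t + 4)^2*(t - 4)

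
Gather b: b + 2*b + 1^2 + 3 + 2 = 3*b + 6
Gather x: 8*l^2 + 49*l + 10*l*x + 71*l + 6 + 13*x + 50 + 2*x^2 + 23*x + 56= 8*l^2 + 120*l + 2*x^2 + x*(10*l + 36) + 112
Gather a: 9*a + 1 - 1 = 9*a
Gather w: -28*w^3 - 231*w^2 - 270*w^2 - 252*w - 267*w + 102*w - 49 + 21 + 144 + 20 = -28*w^3 - 501*w^2 - 417*w + 136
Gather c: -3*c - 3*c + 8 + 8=16 - 6*c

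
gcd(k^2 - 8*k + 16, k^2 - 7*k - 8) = 1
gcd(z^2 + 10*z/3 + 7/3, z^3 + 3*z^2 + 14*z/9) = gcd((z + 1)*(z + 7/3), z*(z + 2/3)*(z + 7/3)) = z + 7/3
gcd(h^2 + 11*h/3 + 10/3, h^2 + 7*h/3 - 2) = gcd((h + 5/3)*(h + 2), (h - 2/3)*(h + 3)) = 1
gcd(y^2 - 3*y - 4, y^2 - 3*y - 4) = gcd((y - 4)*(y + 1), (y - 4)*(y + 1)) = y^2 - 3*y - 4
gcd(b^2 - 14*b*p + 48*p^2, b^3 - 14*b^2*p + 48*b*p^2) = b^2 - 14*b*p + 48*p^2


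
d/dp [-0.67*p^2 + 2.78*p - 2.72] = 2.78 - 1.34*p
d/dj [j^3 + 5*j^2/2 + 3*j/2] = 3*j^2 + 5*j + 3/2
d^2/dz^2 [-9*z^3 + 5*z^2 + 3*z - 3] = 10 - 54*z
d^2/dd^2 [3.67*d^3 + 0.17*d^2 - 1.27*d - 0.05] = 22.02*d + 0.34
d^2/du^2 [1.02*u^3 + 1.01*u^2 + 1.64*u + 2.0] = 6.12*u + 2.02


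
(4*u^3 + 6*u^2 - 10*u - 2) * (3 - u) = -4*u^4 + 6*u^3 + 28*u^2 - 28*u - 6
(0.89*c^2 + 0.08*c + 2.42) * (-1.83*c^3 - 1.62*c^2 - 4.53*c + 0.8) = -1.6287*c^5 - 1.5882*c^4 - 8.5899*c^3 - 3.5708*c^2 - 10.8986*c + 1.936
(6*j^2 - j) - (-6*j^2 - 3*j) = 12*j^2 + 2*j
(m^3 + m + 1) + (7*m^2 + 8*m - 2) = m^3 + 7*m^2 + 9*m - 1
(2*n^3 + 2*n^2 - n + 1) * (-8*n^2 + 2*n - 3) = -16*n^5 - 12*n^4 + 6*n^3 - 16*n^2 + 5*n - 3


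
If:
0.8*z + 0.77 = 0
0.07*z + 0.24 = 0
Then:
No Solution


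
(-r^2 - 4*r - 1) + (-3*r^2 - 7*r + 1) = -4*r^2 - 11*r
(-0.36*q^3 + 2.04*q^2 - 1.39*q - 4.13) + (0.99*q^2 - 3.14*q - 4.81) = -0.36*q^3 + 3.03*q^2 - 4.53*q - 8.94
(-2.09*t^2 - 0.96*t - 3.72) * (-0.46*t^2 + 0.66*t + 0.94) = 0.9614*t^4 - 0.9378*t^3 - 0.887*t^2 - 3.3576*t - 3.4968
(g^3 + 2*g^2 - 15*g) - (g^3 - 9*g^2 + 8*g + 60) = 11*g^2 - 23*g - 60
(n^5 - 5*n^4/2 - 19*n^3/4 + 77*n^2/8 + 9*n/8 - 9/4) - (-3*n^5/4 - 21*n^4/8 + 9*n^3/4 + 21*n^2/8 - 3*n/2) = 7*n^5/4 + n^4/8 - 7*n^3 + 7*n^2 + 21*n/8 - 9/4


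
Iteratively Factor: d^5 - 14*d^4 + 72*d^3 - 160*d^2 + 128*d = (d - 2)*(d^4 - 12*d^3 + 48*d^2 - 64*d) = (d - 4)*(d - 2)*(d^3 - 8*d^2 + 16*d) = (d - 4)^2*(d - 2)*(d^2 - 4*d) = d*(d - 4)^2*(d - 2)*(d - 4)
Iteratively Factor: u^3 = (u)*(u^2) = u^2*(u)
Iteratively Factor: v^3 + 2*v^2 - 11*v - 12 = (v + 4)*(v^2 - 2*v - 3) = (v - 3)*(v + 4)*(v + 1)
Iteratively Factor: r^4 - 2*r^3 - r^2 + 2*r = (r + 1)*(r^3 - 3*r^2 + 2*r) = r*(r + 1)*(r^2 - 3*r + 2) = r*(r - 1)*(r + 1)*(r - 2)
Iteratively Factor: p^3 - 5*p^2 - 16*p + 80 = (p - 5)*(p^2 - 16) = (p - 5)*(p - 4)*(p + 4)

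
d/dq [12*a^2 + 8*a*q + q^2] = 8*a + 2*q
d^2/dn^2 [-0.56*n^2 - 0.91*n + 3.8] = -1.12000000000000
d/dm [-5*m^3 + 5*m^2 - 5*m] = -15*m^2 + 10*m - 5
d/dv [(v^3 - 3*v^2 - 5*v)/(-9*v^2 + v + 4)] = (-9*v^4 + 2*v^3 - 36*v^2 - 24*v - 20)/(81*v^4 - 18*v^3 - 71*v^2 + 8*v + 16)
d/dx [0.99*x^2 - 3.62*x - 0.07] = 1.98*x - 3.62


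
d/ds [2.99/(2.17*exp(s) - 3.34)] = -6.4883*exp(s)/(2.17*exp(s) - 3.34)^2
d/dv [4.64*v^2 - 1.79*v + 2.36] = 9.28*v - 1.79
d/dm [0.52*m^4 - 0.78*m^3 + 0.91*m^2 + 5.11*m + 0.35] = 2.08*m^3 - 2.34*m^2 + 1.82*m + 5.11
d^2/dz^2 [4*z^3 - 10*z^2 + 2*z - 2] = 24*z - 20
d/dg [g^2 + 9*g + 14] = 2*g + 9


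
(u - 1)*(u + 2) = u^2 + u - 2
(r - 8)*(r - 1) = r^2 - 9*r + 8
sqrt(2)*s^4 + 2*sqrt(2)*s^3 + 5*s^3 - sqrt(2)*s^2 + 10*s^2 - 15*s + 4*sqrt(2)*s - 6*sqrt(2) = (s - 1)*(s + 3)*(s + 2*sqrt(2))*(sqrt(2)*s + 1)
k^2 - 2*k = k*(k - 2)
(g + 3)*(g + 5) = g^2 + 8*g + 15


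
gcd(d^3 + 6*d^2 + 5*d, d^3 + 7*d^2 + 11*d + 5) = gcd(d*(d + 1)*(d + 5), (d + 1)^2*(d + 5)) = d^2 + 6*d + 5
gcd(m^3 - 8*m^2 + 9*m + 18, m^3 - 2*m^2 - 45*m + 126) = m^2 - 9*m + 18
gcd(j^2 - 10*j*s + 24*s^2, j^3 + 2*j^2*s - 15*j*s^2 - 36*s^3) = -j + 4*s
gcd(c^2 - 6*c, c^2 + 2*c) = c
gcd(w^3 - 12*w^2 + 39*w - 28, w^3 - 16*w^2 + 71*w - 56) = w^2 - 8*w + 7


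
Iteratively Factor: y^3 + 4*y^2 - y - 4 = (y + 4)*(y^2 - 1) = (y + 1)*(y + 4)*(y - 1)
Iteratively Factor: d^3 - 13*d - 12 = (d - 4)*(d^2 + 4*d + 3) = (d - 4)*(d + 1)*(d + 3)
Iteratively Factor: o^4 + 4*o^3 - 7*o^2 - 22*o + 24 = (o + 3)*(o^3 + o^2 - 10*o + 8) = (o - 2)*(o + 3)*(o^2 + 3*o - 4) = (o - 2)*(o + 3)*(o + 4)*(o - 1)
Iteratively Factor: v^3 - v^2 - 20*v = (v + 4)*(v^2 - 5*v) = (v - 5)*(v + 4)*(v)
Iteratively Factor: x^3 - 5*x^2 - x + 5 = (x - 5)*(x^2 - 1) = (x - 5)*(x - 1)*(x + 1)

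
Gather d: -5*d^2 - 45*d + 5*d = -5*d^2 - 40*d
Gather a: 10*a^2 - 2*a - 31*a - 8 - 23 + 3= 10*a^2 - 33*a - 28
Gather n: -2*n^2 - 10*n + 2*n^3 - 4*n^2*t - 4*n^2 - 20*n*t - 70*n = 2*n^3 + n^2*(-4*t - 6) + n*(-20*t - 80)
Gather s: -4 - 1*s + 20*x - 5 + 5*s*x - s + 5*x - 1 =s*(5*x - 2) + 25*x - 10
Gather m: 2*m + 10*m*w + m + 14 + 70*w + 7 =m*(10*w + 3) + 70*w + 21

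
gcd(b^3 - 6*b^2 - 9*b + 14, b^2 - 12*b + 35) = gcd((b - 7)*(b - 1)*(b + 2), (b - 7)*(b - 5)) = b - 7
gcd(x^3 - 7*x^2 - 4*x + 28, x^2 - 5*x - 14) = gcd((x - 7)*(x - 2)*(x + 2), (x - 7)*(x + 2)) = x^2 - 5*x - 14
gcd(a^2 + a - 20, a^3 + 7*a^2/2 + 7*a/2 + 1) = 1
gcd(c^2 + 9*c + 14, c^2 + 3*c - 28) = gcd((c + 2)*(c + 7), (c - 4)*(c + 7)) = c + 7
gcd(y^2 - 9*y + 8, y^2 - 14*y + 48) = y - 8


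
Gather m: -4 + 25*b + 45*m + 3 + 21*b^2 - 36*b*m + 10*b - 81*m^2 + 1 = 21*b^2 + 35*b - 81*m^2 + m*(45 - 36*b)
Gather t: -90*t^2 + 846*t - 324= -90*t^2 + 846*t - 324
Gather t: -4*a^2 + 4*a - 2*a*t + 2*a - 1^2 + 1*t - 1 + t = -4*a^2 + 6*a + t*(2 - 2*a) - 2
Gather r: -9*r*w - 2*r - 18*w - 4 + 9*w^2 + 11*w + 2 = r*(-9*w - 2) + 9*w^2 - 7*w - 2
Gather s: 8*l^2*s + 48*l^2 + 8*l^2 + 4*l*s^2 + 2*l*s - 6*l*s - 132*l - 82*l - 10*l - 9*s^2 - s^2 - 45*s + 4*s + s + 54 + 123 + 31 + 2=56*l^2 - 224*l + s^2*(4*l - 10) + s*(8*l^2 - 4*l - 40) + 210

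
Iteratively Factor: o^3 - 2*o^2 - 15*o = (o)*(o^2 - 2*o - 15) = o*(o + 3)*(o - 5)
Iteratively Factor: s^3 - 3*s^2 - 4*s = (s - 4)*(s^2 + s) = (s - 4)*(s + 1)*(s)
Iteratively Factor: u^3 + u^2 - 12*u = (u)*(u^2 + u - 12) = u*(u - 3)*(u + 4)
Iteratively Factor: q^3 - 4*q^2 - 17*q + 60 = (q + 4)*(q^2 - 8*q + 15) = (q - 5)*(q + 4)*(q - 3)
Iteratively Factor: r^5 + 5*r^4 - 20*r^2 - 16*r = (r + 1)*(r^4 + 4*r^3 - 4*r^2 - 16*r) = (r - 2)*(r + 1)*(r^3 + 6*r^2 + 8*r) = r*(r - 2)*(r + 1)*(r^2 + 6*r + 8) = r*(r - 2)*(r + 1)*(r + 2)*(r + 4)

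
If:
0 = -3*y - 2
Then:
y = -2/3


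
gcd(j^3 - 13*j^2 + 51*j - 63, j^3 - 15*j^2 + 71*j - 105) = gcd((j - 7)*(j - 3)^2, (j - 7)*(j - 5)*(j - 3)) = j^2 - 10*j + 21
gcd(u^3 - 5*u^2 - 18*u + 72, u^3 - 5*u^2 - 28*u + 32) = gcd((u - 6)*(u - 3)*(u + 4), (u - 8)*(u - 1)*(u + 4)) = u + 4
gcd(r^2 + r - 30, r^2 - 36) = r + 6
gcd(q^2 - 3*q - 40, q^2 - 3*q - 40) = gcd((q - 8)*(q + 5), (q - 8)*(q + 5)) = q^2 - 3*q - 40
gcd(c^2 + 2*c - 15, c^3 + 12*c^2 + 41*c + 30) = c + 5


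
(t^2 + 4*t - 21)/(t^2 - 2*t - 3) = (t + 7)/(t + 1)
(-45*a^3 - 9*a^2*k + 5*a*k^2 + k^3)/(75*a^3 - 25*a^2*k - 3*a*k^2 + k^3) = (-3*a - k)/(5*a - k)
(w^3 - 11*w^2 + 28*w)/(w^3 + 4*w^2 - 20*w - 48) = w*(w - 7)/(w^2 + 8*w + 12)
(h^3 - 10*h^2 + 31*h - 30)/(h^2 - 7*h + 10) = h - 3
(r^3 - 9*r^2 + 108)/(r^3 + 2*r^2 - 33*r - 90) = (r - 6)/(r + 5)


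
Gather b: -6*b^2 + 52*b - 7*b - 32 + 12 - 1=-6*b^2 + 45*b - 21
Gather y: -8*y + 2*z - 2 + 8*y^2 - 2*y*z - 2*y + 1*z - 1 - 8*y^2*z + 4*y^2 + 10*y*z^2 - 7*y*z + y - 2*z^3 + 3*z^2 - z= y^2*(12 - 8*z) + y*(10*z^2 - 9*z - 9) - 2*z^3 + 3*z^2 + 2*z - 3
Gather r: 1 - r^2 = 1 - r^2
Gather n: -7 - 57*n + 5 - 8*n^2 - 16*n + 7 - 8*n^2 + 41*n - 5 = -16*n^2 - 32*n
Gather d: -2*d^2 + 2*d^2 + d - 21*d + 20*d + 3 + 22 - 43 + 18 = 0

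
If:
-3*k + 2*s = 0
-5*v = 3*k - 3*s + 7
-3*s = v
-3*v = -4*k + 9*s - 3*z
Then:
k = 7/24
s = 7/16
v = -21/16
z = -7/18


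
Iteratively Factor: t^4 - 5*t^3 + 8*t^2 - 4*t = (t - 1)*(t^3 - 4*t^2 + 4*t) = (t - 2)*(t - 1)*(t^2 - 2*t) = t*(t - 2)*(t - 1)*(t - 2)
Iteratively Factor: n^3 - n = (n - 1)*(n^2 + n) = (n - 1)*(n + 1)*(n)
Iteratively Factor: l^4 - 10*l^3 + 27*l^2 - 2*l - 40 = (l - 5)*(l^3 - 5*l^2 + 2*l + 8) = (l - 5)*(l - 4)*(l^2 - l - 2) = (l - 5)*(l - 4)*(l - 2)*(l + 1)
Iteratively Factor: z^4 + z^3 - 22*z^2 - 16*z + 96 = (z + 3)*(z^3 - 2*z^2 - 16*z + 32) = (z + 3)*(z + 4)*(z^2 - 6*z + 8) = (z - 4)*(z + 3)*(z + 4)*(z - 2)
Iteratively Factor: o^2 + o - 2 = (o + 2)*(o - 1)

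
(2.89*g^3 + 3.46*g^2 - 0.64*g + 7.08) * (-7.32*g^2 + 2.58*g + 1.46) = -21.1548*g^5 - 17.871*g^4 + 17.831*g^3 - 48.4252*g^2 + 17.332*g + 10.3368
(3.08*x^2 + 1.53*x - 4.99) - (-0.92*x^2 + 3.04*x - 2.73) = 4.0*x^2 - 1.51*x - 2.26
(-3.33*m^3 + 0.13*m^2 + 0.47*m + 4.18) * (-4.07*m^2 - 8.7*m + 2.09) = 13.5531*m^5 + 28.4419*m^4 - 10.0036*m^3 - 20.8299*m^2 - 35.3837*m + 8.7362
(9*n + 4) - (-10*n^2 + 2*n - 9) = 10*n^2 + 7*n + 13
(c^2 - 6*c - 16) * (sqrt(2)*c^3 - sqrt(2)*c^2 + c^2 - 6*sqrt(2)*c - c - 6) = sqrt(2)*c^5 - 7*sqrt(2)*c^4 + c^4 - 16*sqrt(2)*c^3 - 7*c^3 - 16*c^2 + 52*sqrt(2)*c^2 + 52*c + 96*sqrt(2)*c + 96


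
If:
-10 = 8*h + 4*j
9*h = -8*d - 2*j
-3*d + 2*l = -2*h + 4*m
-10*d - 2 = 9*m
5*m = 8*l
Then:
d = 235/283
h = -93/283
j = -1043/566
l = -405/566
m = -324/283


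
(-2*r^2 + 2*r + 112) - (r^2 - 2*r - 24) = -3*r^2 + 4*r + 136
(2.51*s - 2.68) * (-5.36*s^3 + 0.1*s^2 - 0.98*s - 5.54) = -13.4536*s^4 + 14.6158*s^3 - 2.7278*s^2 - 11.279*s + 14.8472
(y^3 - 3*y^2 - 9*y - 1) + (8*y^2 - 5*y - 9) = y^3 + 5*y^2 - 14*y - 10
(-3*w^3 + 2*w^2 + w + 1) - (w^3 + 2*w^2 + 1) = -4*w^3 + w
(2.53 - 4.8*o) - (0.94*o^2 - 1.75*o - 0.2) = -0.94*o^2 - 3.05*o + 2.73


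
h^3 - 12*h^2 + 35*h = h*(h - 7)*(h - 5)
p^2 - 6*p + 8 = (p - 4)*(p - 2)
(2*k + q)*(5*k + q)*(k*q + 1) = 10*k^3*q + 7*k^2*q^2 + 10*k^2 + k*q^3 + 7*k*q + q^2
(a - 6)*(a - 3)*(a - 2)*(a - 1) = a^4 - 12*a^3 + 47*a^2 - 72*a + 36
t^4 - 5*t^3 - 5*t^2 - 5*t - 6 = (t - 6)*(t - I)*(-I*t + 1)*(I*t + I)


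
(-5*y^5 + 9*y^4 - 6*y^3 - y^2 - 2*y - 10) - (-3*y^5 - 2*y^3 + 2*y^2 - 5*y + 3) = -2*y^5 + 9*y^4 - 4*y^3 - 3*y^2 + 3*y - 13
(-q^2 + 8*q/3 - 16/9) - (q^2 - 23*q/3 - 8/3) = -2*q^2 + 31*q/3 + 8/9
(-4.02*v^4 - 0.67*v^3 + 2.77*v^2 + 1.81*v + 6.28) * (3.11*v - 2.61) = -12.5022*v^5 + 8.4085*v^4 + 10.3634*v^3 - 1.6006*v^2 + 14.8067*v - 16.3908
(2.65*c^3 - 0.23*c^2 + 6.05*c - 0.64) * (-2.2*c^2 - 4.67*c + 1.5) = -5.83*c^5 - 11.8695*c^4 - 8.2609*c^3 - 27.1905*c^2 + 12.0638*c - 0.96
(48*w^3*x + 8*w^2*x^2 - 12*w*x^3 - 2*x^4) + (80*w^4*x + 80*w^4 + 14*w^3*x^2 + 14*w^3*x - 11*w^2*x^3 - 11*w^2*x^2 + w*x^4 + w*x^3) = 80*w^4*x + 80*w^4 + 14*w^3*x^2 + 62*w^3*x - 11*w^2*x^3 - 3*w^2*x^2 + w*x^4 - 11*w*x^3 - 2*x^4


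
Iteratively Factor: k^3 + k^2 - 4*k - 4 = (k + 1)*(k^2 - 4) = (k + 1)*(k + 2)*(k - 2)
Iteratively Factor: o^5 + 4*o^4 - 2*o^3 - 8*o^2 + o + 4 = (o + 1)*(o^4 + 3*o^3 - 5*o^2 - 3*o + 4) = (o - 1)*(o + 1)*(o^3 + 4*o^2 - o - 4) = (o - 1)*(o + 1)^2*(o^2 + 3*o - 4) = (o - 1)^2*(o + 1)^2*(o + 4)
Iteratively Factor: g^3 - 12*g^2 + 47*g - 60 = (g - 5)*(g^2 - 7*g + 12) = (g - 5)*(g - 3)*(g - 4)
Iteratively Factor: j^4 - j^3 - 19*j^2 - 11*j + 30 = (j - 5)*(j^3 + 4*j^2 + j - 6) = (j - 5)*(j + 2)*(j^2 + 2*j - 3) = (j - 5)*(j - 1)*(j + 2)*(j + 3)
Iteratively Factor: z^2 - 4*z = (z - 4)*(z)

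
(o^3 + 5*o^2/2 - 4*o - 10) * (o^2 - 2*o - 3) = o^5 + o^4/2 - 12*o^3 - 19*o^2/2 + 32*o + 30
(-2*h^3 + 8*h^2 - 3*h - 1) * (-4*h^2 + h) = 8*h^5 - 34*h^4 + 20*h^3 + h^2 - h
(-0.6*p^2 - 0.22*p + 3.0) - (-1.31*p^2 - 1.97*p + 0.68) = 0.71*p^2 + 1.75*p + 2.32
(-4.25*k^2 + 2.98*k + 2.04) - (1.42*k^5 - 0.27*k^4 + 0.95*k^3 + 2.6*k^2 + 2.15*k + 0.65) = -1.42*k^5 + 0.27*k^4 - 0.95*k^3 - 6.85*k^2 + 0.83*k + 1.39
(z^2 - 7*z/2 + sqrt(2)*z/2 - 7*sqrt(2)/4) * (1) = z^2 - 7*z/2 + sqrt(2)*z/2 - 7*sqrt(2)/4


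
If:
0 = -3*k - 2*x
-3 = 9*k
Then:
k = -1/3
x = 1/2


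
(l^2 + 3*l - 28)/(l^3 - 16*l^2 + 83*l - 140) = (l + 7)/(l^2 - 12*l + 35)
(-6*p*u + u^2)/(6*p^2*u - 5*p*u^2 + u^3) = (-6*p + u)/(6*p^2 - 5*p*u + u^2)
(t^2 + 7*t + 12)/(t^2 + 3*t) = (t + 4)/t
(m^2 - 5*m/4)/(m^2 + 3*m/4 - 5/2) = m/(m + 2)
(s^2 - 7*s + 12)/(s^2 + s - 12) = (s - 4)/(s + 4)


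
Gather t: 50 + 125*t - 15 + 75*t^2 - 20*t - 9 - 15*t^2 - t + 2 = 60*t^2 + 104*t + 28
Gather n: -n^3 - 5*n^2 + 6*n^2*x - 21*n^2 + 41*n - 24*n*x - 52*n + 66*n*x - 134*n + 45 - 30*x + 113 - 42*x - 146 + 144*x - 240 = -n^3 + n^2*(6*x - 26) + n*(42*x - 145) + 72*x - 228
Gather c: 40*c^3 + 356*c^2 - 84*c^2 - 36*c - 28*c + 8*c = 40*c^3 + 272*c^2 - 56*c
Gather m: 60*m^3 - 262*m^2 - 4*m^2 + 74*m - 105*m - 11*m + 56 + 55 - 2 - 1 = 60*m^3 - 266*m^2 - 42*m + 108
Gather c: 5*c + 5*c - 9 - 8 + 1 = 10*c - 16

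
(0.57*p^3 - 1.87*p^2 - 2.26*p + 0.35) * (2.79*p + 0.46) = 1.5903*p^4 - 4.9551*p^3 - 7.1656*p^2 - 0.0630999999999999*p + 0.161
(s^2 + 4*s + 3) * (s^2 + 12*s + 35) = s^4 + 16*s^3 + 86*s^2 + 176*s + 105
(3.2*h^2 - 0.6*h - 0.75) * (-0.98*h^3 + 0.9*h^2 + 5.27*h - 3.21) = -3.136*h^5 + 3.468*h^4 + 17.059*h^3 - 14.109*h^2 - 2.0265*h + 2.4075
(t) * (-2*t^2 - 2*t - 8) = -2*t^3 - 2*t^2 - 8*t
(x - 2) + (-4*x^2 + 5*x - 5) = -4*x^2 + 6*x - 7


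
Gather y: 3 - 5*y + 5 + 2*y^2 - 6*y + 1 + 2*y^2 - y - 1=4*y^2 - 12*y + 8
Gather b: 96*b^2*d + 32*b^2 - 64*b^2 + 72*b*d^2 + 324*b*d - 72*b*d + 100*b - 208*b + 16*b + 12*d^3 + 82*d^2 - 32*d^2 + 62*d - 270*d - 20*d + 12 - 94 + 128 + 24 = b^2*(96*d - 32) + b*(72*d^2 + 252*d - 92) + 12*d^3 + 50*d^2 - 228*d + 70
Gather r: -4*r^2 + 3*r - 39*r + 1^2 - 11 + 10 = -4*r^2 - 36*r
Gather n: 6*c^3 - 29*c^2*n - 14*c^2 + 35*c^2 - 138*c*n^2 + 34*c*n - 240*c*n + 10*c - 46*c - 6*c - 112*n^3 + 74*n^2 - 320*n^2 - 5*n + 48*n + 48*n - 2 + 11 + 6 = 6*c^3 + 21*c^2 - 42*c - 112*n^3 + n^2*(-138*c - 246) + n*(-29*c^2 - 206*c + 91) + 15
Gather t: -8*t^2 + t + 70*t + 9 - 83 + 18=-8*t^2 + 71*t - 56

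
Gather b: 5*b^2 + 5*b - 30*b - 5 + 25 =5*b^2 - 25*b + 20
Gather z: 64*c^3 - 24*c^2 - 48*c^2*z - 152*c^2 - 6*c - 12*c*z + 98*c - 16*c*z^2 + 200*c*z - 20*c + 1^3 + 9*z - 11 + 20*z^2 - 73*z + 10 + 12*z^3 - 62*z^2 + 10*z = 64*c^3 - 176*c^2 + 72*c + 12*z^3 + z^2*(-16*c - 42) + z*(-48*c^2 + 188*c - 54)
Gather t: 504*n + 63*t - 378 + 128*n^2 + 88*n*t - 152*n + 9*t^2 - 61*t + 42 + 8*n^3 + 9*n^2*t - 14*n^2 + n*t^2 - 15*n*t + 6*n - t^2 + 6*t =8*n^3 + 114*n^2 + 358*n + t^2*(n + 8) + t*(9*n^2 + 73*n + 8) - 336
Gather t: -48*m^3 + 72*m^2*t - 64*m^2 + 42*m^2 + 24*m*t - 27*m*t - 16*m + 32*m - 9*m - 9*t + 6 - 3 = -48*m^3 - 22*m^2 + 7*m + t*(72*m^2 - 3*m - 9) + 3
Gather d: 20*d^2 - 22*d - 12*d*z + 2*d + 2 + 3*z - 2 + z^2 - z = 20*d^2 + d*(-12*z - 20) + z^2 + 2*z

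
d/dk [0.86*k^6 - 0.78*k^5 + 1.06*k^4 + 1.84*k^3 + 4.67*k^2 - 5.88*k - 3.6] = 5.16*k^5 - 3.9*k^4 + 4.24*k^3 + 5.52*k^2 + 9.34*k - 5.88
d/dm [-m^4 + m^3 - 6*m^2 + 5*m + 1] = -4*m^3 + 3*m^2 - 12*m + 5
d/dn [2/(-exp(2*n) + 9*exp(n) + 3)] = (4*exp(n) - 18)*exp(n)/(-exp(2*n) + 9*exp(n) + 3)^2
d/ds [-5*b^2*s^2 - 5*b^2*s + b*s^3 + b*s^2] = b*(-10*b*s - 5*b + 3*s^2 + 2*s)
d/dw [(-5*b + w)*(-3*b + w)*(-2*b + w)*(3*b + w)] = 63*b^3 + 2*b^2*w - 21*b*w^2 + 4*w^3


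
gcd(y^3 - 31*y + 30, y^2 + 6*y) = y + 6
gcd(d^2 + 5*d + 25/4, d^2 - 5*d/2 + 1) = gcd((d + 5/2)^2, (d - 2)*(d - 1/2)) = 1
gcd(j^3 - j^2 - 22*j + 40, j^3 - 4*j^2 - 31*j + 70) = j^2 + 3*j - 10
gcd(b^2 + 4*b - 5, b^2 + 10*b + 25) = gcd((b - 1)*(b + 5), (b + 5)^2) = b + 5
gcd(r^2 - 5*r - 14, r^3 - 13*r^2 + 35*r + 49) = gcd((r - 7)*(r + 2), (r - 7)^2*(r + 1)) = r - 7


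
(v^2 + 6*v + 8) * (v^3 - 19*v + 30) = v^5 + 6*v^4 - 11*v^3 - 84*v^2 + 28*v + 240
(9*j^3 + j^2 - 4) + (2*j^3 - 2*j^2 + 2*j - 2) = 11*j^3 - j^2 + 2*j - 6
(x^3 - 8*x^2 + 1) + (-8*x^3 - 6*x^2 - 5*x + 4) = -7*x^3 - 14*x^2 - 5*x + 5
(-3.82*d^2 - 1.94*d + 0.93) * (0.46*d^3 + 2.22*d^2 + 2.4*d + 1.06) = -1.7572*d^5 - 9.3728*d^4 - 13.047*d^3 - 6.6406*d^2 + 0.1756*d + 0.9858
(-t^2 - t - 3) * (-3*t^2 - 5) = 3*t^4 + 3*t^3 + 14*t^2 + 5*t + 15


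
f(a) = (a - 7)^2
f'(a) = 2*a - 14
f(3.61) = 11.49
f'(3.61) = -6.78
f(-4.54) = 133.17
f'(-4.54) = -23.08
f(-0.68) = 58.98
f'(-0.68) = -15.36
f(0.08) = 47.89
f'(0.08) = -13.84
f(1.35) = 31.92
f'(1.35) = -11.30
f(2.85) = 17.22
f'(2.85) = -8.30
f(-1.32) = 69.22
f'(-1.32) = -16.64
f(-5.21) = 149.08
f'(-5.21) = -24.42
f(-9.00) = 256.00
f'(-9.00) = -32.00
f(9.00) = 4.00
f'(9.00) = 4.00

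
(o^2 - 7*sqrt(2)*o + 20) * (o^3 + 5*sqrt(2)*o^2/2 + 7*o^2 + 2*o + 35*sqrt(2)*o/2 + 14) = o^5 - 9*sqrt(2)*o^4/2 + 7*o^4 - 63*sqrt(2)*o^3/2 - 13*o^3 - 91*o^2 + 36*sqrt(2)*o^2 + 40*o + 252*sqrt(2)*o + 280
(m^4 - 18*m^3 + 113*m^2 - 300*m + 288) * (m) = m^5 - 18*m^4 + 113*m^3 - 300*m^2 + 288*m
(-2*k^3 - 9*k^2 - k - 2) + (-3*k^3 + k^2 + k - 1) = -5*k^3 - 8*k^2 - 3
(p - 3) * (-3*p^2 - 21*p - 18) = -3*p^3 - 12*p^2 + 45*p + 54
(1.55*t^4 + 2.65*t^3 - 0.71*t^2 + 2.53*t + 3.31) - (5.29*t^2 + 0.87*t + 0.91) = 1.55*t^4 + 2.65*t^3 - 6.0*t^2 + 1.66*t + 2.4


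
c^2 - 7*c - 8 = (c - 8)*(c + 1)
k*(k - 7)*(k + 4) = k^3 - 3*k^2 - 28*k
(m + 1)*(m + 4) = m^2 + 5*m + 4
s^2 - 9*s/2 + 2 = (s - 4)*(s - 1/2)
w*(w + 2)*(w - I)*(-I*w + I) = -I*w^4 - w^3 - I*w^3 - w^2 + 2*I*w^2 + 2*w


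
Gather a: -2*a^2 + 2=2 - 2*a^2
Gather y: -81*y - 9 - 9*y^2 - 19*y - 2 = -9*y^2 - 100*y - 11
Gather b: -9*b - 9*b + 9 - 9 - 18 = -18*b - 18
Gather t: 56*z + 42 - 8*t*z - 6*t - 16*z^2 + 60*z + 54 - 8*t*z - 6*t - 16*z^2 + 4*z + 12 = t*(-16*z - 12) - 32*z^2 + 120*z + 108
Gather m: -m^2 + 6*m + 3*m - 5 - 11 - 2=-m^2 + 9*m - 18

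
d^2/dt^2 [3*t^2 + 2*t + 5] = 6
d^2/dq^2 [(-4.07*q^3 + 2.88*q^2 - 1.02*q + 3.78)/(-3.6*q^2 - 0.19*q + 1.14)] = (5.6843418860808e-14*q^5 + 64.078654*q^3 - 370.139292*q^2 + 41.339592*q - 38.342988)/(46.656*q^6 + 7.3872*q^5 - 43.93332*q^4 - 4.671701*q^3 + 13.912218*q^2 + 0.740772*q - 1.481544)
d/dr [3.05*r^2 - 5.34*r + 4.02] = 6.1*r - 5.34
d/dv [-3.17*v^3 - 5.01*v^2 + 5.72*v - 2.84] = -9.51*v^2 - 10.02*v + 5.72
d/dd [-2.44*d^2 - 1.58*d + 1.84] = -4.88*d - 1.58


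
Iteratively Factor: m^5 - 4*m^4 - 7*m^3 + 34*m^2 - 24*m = (m + 3)*(m^4 - 7*m^3 + 14*m^2 - 8*m) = m*(m + 3)*(m^3 - 7*m^2 + 14*m - 8) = m*(m - 4)*(m + 3)*(m^2 - 3*m + 2) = m*(m - 4)*(m - 2)*(m + 3)*(m - 1)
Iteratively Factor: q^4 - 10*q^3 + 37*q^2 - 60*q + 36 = (q - 2)*(q^3 - 8*q^2 + 21*q - 18) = (q - 3)*(q - 2)*(q^2 - 5*q + 6) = (q - 3)*(q - 2)^2*(q - 3)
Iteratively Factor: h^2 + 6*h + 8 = (h + 2)*(h + 4)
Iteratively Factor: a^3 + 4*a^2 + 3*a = (a + 1)*(a^2 + 3*a) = (a + 1)*(a + 3)*(a)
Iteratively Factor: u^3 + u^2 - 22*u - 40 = (u + 4)*(u^2 - 3*u - 10) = (u - 5)*(u + 4)*(u + 2)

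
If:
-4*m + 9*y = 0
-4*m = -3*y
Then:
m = 0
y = 0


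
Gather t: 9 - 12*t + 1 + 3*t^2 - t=3*t^2 - 13*t + 10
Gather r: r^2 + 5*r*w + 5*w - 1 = r^2 + 5*r*w + 5*w - 1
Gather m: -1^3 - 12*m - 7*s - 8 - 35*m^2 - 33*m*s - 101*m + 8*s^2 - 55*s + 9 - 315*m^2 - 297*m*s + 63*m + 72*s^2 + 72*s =-350*m^2 + m*(-330*s - 50) + 80*s^2 + 10*s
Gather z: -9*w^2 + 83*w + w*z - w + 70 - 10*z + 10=-9*w^2 + 82*w + z*(w - 10) + 80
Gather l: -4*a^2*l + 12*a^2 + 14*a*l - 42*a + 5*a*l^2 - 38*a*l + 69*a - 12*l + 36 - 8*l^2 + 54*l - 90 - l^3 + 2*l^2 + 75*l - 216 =12*a^2 + 27*a - l^3 + l^2*(5*a - 6) + l*(-4*a^2 - 24*a + 117) - 270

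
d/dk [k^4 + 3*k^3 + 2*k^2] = k*(4*k^2 + 9*k + 4)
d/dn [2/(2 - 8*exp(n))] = 4*exp(n)/(4*exp(n) - 1)^2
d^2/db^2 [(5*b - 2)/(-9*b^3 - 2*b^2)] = 2*(-1215*b^3 + 702*b^2 + 268*b + 24)/(b^4*(729*b^3 + 486*b^2 + 108*b + 8))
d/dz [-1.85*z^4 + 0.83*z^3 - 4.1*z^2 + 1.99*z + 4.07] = -7.4*z^3 + 2.49*z^2 - 8.2*z + 1.99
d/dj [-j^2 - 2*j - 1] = -2*j - 2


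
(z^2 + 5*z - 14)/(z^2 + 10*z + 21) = (z - 2)/(z + 3)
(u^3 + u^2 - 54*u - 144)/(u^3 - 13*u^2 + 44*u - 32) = (u^2 + 9*u + 18)/(u^2 - 5*u + 4)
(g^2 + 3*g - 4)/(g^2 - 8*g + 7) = (g + 4)/(g - 7)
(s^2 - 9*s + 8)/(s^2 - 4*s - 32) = (s - 1)/(s + 4)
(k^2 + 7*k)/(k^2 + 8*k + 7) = k/(k + 1)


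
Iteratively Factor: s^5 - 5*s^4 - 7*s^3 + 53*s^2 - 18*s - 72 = (s - 3)*(s^4 - 2*s^3 - 13*s^2 + 14*s + 24) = (s - 4)*(s - 3)*(s^3 + 2*s^2 - 5*s - 6) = (s - 4)*(s - 3)*(s + 1)*(s^2 + s - 6) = (s - 4)*(s - 3)*(s - 2)*(s + 1)*(s + 3)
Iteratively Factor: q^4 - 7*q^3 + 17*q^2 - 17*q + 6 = (q - 1)*(q^3 - 6*q^2 + 11*q - 6) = (q - 1)^2*(q^2 - 5*q + 6) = (q - 2)*(q - 1)^2*(q - 3)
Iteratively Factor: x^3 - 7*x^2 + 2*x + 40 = (x - 5)*(x^2 - 2*x - 8) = (x - 5)*(x - 4)*(x + 2)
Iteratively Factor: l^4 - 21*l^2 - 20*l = (l)*(l^3 - 21*l - 20) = l*(l - 5)*(l^2 + 5*l + 4) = l*(l - 5)*(l + 1)*(l + 4)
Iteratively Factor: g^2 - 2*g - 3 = (g - 3)*(g + 1)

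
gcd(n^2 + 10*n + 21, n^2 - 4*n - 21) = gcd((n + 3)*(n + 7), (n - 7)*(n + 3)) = n + 3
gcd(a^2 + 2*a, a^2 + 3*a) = a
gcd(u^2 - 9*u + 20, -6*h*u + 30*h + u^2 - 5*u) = u - 5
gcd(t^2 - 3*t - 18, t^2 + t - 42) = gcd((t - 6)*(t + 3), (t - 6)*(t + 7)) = t - 6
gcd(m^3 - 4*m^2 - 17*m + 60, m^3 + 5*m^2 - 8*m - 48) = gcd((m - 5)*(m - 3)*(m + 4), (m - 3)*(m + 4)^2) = m^2 + m - 12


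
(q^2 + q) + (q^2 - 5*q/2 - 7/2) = 2*q^2 - 3*q/2 - 7/2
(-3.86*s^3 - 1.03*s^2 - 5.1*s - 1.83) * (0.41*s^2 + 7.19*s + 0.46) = -1.5826*s^5 - 28.1757*s^4 - 11.2723*s^3 - 37.8931*s^2 - 15.5037*s - 0.8418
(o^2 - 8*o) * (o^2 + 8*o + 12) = o^4 - 52*o^2 - 96*o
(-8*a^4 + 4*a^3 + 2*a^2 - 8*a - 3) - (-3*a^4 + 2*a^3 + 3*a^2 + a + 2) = -5*a^4 + 2*a^3 - a^2 - 9*a - 5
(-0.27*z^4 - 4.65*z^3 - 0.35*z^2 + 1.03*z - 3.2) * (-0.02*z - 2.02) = 0.0054*z^5 + 0.6384*z^4 + 9.4*z^3 + 0.6864*z^2 - 2.0166*z + 6.464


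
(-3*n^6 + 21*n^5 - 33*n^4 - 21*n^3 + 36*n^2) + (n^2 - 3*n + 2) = -3*n^6 + 21*n^5 - 33*n^4 - 21*n^3 + 37*n^2 - 3*n + 2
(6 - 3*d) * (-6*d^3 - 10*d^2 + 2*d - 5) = 18*d^4 - 6*d^3 - 66*d^2 + 27*d - 30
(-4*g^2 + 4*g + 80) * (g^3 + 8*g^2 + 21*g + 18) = -4*g^5 - 28*g^4 + 28*g^3 + 652*g^2 + 1752*g + 1440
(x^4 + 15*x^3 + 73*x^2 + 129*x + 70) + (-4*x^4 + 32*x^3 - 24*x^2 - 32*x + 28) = -3*x^4 + 47*x^3 + 49*x^2 + 97*x + 98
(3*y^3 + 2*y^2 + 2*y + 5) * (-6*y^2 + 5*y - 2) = -18*y^5 + 3*y^4 - 8*y^3 - 24*y^2 + 21*y - 10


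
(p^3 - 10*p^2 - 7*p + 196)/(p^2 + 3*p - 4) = (p^2 - 14*p + 49)/(p - 1)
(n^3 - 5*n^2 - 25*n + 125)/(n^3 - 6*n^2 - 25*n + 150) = (n - 5)/(n - 6)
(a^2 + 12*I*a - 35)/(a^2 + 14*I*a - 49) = (a + 5*I)/(a + 7*I)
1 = 1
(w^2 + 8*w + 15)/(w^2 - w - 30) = (w + 3)/(w - 6)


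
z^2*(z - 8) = z^3 - 8*z^2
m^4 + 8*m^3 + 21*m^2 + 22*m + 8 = (m + 1)^2*(m + 2)*(m + 4)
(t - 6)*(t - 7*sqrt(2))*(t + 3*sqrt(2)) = t^3 - 6*t^2 - 4*sqrt(2)*t^2 - 42*t + 24*sqrt(2)*t + 252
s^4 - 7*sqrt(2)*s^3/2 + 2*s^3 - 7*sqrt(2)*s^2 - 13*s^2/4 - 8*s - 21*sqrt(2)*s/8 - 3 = (s + 1/2)*(s + 3/2)*(s - 4*sqrt(2))*(s + sqrt(2)/2)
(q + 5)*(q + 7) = q^2 + 12*q + 35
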